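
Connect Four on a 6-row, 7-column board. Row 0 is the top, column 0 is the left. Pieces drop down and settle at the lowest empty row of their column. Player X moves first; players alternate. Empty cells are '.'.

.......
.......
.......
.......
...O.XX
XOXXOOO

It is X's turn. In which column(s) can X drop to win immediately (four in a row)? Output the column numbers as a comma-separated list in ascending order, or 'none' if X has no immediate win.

Answer: none

Derivation:
col 0: drop X → no win
col 1: drop X → no win
col 2: drop X → no win
col 3: drop X → no win
col 4: drop X → no win
col 5: drop X → no win
col 6: drop X → no win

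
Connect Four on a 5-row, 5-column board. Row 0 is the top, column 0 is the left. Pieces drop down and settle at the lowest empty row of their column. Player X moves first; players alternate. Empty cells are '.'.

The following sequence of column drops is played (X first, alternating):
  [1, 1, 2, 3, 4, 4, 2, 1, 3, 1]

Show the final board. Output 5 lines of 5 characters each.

Answer: .....
.O...
.O...
.OXXO
.XXOX

Derivation:
Move 1: X drops in col 1, lands at row 4
Move 2: O drops in col 1, lands at row 3
Move 3: X drops in col 2, lands at row 4
Move 4: O drops in col 3, lands at row 4
Move 5: X drops in col 4, lands at row 4
Move 6: O drops in col 4, lands at row 3
Move 7: X drops in col 2, lands at row 3
Move 8: O drops in col 1, lands at row 2
Move 9: X drops in col 3, lands at row 3
Move 10: O drops in col 1, lands at row 1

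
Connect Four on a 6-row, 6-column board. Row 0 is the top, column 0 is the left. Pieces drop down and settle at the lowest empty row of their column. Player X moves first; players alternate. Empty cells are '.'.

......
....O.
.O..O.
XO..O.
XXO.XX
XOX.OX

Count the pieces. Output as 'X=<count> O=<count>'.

X=8 O=8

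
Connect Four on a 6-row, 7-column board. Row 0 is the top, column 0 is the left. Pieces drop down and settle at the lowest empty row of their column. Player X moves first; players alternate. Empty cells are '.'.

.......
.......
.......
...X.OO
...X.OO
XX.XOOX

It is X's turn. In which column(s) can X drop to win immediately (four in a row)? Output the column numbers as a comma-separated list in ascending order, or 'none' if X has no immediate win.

col 0: drop X → no win
col 1: drop X → no win
col 2: drop X → WIN!
col 3: drop X → WIN!
col 4: drop X → no win
col 5: drop X → no win
col 6: drop X → no win

Answer: 2,3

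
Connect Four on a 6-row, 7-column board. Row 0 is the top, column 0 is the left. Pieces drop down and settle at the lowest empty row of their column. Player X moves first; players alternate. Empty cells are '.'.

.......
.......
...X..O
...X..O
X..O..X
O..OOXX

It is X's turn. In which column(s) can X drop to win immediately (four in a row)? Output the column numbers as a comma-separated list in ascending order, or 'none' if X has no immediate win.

Answer: none

Derivation:
col 0: drop X → no win
col 1: drop X → no win
col 2: drop X → no win
col 3: drop X → no win
col 4: drop X → no win
col 5: drop X → no win
col 6: drop X → no win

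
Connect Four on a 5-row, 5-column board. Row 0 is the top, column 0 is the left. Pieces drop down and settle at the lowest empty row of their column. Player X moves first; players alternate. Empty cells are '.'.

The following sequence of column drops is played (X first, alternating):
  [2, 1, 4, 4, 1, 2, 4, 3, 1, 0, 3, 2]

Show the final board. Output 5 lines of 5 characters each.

Answer: .....
.....
.XO.X
.XOXO
OOXOX

Derivation:
Move 1: X drops in col 2, lands at row 4
Move 2: O drops in col 1, lands at row 4
Move 3: X drops in col 4, lands at row 4
Move 4: O drops in col 4, lands at row 3
Move 5: X drops in col 1, lands at row 3
Move 6: O drops in col 2, lands at row 3
Move 7: X drops in col 4, lands at row 2
Move 8: O drops in col 3, lands at row 4
Move 9: X drops in col 1, lands at row 2
Move 10: O drops in col 0, lands at row 4
Move 11: X drops in col 3, lands at row 3
Move 12: O drops in col 2, lands at row 2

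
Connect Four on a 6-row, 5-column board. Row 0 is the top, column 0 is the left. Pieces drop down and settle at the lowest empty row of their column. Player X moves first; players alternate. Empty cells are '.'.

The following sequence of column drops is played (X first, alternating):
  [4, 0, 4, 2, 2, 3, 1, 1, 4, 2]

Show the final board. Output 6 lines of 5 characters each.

Answer: .....
.....
.....
..O.X
.OX.X
OXOOX

Derivation:
Move 1: X drops in col 4, lands at row 5
Move 2: O drops in col 0, lands at row 5
Move 3: X drops in col 4, lands at row 4
Move 4: O drops in col 2, lands at row 5
Move 5: X drops in col 2, lands at row 4
Move 6: O drops in col 3, lands at row 5
Move 7: X drops in col 1, lands at row 5
Move 8: O drops in col 1, lands at row 4
Move 9: X drops in col 4, lands at row 3
Move 10: O drops in col 2, lands at row 3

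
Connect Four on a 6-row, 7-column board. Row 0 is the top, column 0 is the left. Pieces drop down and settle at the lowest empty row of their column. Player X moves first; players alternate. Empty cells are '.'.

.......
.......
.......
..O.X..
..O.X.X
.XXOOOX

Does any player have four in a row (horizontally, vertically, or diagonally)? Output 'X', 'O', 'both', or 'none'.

none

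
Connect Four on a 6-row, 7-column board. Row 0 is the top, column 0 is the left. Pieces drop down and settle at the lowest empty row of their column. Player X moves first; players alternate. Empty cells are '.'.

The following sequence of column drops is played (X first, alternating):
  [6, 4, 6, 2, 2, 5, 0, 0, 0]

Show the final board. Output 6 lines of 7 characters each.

Answer: .......
.......
.......
X......
O.X...X
X.O.OOX

Derivation:
Move 1: X drops in col 6, lands at row 5
Move 2: O drops in col 4, lands at row 5
Move 3: X drops in col 6, lands at row 4
Move 4: O drops in col 2, lands at row 5
Move 5: X drops in col 2, lands at row 4
Move 6: O drops in col 5, lands at row 5
Move 7: X drops in col 0, lands at row 5
Move 8: O drops in col 0, lands at row 4
Move 9: X drops in col 0, lands at row 3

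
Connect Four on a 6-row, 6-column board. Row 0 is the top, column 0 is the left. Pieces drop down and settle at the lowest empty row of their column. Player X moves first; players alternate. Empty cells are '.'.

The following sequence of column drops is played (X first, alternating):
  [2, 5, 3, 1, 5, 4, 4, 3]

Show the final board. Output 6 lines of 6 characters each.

Answer: ......
......
......
......
...OXX
.OXXOO

Derivation:
Move 1: X drops in col 2, lands at row 5
Move 2: O drops in col 5, lands at row 5
Move 3: X drops in col 3, lands at row 5
Move 4: O drops in col 1, lands at row 5
Move 5: X drops in col 5, lands at row 4
Move 6: O drops in col 4, lands at row 5
Move 7: X drops in col 4, lands at row 4
Move 8: O drops in col 3, lands at row 4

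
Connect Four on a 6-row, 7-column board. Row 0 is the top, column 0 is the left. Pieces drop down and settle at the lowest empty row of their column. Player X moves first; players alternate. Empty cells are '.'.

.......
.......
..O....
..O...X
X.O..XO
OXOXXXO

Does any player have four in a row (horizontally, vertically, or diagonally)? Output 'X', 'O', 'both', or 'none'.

O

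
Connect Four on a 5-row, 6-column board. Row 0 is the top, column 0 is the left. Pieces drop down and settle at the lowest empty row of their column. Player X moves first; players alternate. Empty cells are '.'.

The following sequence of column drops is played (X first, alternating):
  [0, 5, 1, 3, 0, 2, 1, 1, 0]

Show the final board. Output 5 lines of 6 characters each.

Move 1: X drops in col 0, lands at row 4
Move 2: O drops in col 5, lands at row 4
Move 3: X drops in col 1, lands at row 4
Move 4: O drops in col 3, lands at row 4
Move 5: X drops in col 0, lands at row 3
Move 6: O drops in col 2, lands at row 4
Move 7: X drops in col 1, lands at row 3
Move 8: O drops in col 1, lands at row 2
Move 9: X drops in col 0, lands at row 2

Answer: ......
......
XO....
XX....
XXOO.O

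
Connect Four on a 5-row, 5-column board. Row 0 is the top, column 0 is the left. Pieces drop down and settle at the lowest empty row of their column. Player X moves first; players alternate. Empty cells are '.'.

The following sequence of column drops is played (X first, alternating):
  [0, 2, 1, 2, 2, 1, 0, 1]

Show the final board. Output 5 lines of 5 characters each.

Move 1: X drops in col 0, lands at row 4
Move 2: O drops in col 2, lands at row 4
Move 3: X drops in col 1, lands at row 4
Move 4: O drops in col 2, lands at row 3
Move 5: X drops in col 2, lands at row 2
Move 6: O drops in col 1, lands at row 3
Move 7: X drops in col 0, lands at row 3
Move 8: O drops in col 1, lands at row 2

Answer: .....
.....
.OX..
XOO..
XXO..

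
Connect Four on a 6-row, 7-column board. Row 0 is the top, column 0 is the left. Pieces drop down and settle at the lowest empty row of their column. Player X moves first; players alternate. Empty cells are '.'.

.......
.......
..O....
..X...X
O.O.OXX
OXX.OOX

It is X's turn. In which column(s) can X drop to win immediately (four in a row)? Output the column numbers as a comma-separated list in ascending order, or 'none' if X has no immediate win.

Answer: 6

Derivation:
col 0: drop X → no win
col 1: drop X → no win
col 2: drop X → no win
col 3: drop X → no win
col 4: drop X → no win
col 5: drop X → no win
col 6: drop X → WIN!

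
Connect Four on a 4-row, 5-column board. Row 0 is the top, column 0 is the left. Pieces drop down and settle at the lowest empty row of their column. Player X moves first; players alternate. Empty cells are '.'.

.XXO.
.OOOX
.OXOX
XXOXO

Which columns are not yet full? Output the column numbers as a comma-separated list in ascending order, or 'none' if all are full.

Answer: 0,4

Derivation:
col 0: top cell = '.' → open
col 1: top cell = 'X' → FULL
col 2: top cell = 'X' → FULL
col 3: top cell = 'O' → FULL
col 4: top cell = '.' → open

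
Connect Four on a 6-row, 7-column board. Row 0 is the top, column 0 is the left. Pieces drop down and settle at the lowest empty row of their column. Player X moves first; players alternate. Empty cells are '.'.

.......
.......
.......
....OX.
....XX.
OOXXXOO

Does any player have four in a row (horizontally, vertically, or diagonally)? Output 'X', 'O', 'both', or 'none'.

none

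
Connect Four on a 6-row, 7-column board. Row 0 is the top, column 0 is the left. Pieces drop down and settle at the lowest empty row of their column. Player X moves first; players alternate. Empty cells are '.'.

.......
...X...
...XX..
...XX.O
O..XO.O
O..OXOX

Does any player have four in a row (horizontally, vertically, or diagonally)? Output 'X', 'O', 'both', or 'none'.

X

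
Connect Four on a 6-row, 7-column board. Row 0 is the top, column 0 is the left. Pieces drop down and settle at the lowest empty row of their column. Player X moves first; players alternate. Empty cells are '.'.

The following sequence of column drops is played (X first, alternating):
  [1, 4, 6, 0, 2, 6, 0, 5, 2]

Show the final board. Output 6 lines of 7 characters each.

Move 1: X drops in col 1, lands at row 5
Move 2: O drops in col 4, lands at row 5
Move 3: X drops in col 6, lands at row 5
Move 4: O drops in col 0, lands at row 5
Move 5: X drops in col 2, lands at row 5
Move 6: O drops in col 6, lands at row 4
Move 7: X drops in col 0, lands at row 4
Move 8: O drops in col 5, lands at row 5
Move 9: X drops in col 2, lands at row 4

Answer: .......
.......
.......
.......
X.X...O
OXX.OOX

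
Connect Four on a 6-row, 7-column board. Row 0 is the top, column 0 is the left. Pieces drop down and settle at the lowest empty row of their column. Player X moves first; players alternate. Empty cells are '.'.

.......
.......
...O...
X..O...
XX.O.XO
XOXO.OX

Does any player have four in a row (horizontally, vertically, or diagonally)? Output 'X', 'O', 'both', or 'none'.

O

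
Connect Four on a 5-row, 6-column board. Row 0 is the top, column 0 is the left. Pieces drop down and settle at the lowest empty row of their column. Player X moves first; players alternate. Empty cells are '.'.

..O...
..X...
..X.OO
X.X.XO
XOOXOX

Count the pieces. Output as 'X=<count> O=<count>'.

X=8 O=7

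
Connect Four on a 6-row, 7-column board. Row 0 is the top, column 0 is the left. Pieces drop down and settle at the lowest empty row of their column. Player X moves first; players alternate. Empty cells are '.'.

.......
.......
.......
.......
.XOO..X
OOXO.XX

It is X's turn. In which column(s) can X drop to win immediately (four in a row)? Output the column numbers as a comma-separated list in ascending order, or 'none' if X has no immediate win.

col 0: drop X → no win
col 1: drop X → no win
col 2: drop X → no win
col 3: drop X → no win
col 4: drop X → no win
col 5: drop X → no win
col 6: drop X → no win

Answer: none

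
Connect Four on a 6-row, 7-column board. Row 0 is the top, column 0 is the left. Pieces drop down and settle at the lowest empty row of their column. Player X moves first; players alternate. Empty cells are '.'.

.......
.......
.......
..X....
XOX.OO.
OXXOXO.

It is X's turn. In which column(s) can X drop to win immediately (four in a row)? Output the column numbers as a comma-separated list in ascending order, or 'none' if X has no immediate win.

Answer: 2

Derivation:
col 0: drop X → no win
col 1: drop X → no win
col 2: drop X → WIN!
col 3: drop X → no win
col 4: drop X → no win
col 5: drop X → no win
col 6: drop X → no win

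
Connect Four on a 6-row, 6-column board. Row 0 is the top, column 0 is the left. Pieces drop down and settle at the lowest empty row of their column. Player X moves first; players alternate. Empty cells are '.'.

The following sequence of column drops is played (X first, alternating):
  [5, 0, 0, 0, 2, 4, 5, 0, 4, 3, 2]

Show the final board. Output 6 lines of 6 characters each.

Answer: ......
......
O.....
O.....
X.X.XX
O.XOOX

Derivation:
Move 1: X drops in col 5, lands at row 5
Move 2: O drops in col 0, lands at row 5
Move 3: X drops in col 0, lands at row 4
Move 4: O drops in col 0, lands at row 3
Move 5: X drops in col 2, lands at row 5
Move 6: O drops in col 4, lands at row 5
Move 7: X drops in col 5, lands at row 4
Move 8: O drops in col 0, lands at row 2
Move 9: X drops in col 4, lands at row 4
Move 10: O drops in col 3, lands at row 5
Move 11: X drops in col 2, lands at row 4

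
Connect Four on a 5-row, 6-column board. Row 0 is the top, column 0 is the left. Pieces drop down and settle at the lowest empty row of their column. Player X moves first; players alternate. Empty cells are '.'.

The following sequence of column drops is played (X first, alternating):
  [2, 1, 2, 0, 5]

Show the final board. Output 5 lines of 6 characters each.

Move 1: X drops in col 2, lands at row 4
Move 2: O drops in col 1, lands at row 4
Move 3: X drops in col 2, lands at row 3
Move 4: O drops in col 0, lands at row 4
Move 5: X drops in col 5, lands at row 4

Answer: ......
......
......
..X...
OOX..X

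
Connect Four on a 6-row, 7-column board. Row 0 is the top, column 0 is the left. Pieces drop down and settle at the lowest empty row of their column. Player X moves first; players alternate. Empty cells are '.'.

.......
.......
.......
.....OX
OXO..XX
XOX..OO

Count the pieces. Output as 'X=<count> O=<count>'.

X=6 O=6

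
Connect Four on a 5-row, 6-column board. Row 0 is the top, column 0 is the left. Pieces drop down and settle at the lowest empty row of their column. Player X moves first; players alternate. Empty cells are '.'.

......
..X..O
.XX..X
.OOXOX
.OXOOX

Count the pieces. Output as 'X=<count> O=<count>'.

X=8 O=7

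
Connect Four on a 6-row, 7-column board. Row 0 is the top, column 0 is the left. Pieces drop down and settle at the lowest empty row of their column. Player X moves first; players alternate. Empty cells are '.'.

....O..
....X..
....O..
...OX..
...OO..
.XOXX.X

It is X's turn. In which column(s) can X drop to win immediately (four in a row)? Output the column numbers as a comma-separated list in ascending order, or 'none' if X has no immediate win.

Answer: 5

Derivation:
col 0: drop X → no win
col 1: drop X → no win
col 2: drop X → no win
col 3: drop X → no win
col 5: drop X → WIN!
col 6: drop X → no win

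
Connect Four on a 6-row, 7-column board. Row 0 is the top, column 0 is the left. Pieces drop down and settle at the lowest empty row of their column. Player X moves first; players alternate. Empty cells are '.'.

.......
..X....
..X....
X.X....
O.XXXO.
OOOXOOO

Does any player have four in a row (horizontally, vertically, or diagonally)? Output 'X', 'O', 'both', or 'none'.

X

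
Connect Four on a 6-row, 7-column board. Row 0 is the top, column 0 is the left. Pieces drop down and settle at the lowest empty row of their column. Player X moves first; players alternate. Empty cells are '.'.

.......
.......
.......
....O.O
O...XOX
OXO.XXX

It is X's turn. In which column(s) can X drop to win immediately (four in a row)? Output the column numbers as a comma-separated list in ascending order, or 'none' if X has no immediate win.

col 0: drop X → no win
col 1: drop X → no win
col 2: drop X → no win
col 3: drop X → WIN!
col 4: drop X → no win
col 5: drop X → no win
col 6: drop X → no win

Answer: 3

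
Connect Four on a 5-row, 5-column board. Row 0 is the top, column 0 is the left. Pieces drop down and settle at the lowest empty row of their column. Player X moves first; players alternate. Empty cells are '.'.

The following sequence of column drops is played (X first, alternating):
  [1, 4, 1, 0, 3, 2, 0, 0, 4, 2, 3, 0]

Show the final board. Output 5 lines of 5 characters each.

Answer: .....
O....
O....
XXOXX
OXOXO

Derivation:
Move 1: X drops in col 1, lands at row 4
Move 2: O drops in col 4, lands at row 4
Move 3: X drops in col 1, lands at row 3
Move 4: O drops in col 0, lands at row 4
Move 5: X drops in col 3, lands at row 4
Move 6: O drops in col 2, lands at row 4
Move 7: X drops in col 0, lands at row 3
Move 8: O drops in col 0, lands at row 2
Move 9: X drops in col 4, lands at row 3
Move 10: O drops in col 2, lands at row 3
Move 11: X drops in col 3, lands at row 3
Move 12: O drops in col 0, lands at row 1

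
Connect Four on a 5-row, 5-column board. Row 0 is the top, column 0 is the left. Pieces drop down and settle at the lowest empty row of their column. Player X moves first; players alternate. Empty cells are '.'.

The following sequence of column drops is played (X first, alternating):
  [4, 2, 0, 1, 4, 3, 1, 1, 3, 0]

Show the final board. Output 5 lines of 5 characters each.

Answer: .....
.....
.O...
OX.XX
XOOOX

Derivation:
Move 1: X drops in col 4, lands at row 4
Move 2: O drops in col 2, lands at row 4
Move 3: X drops in col 0, lands at row 4
Move 4: O drops in col 1, lands at row 4
Move 5: X drops in col 4, lands at row 3
Move 6: O drops in col 3, lands at row 4
Move 7: X drops in col 1, lands at row 3
Move 8: O drops in col 1, lands at row 2
Move 9: X drops in col 3, lands at row 3
Move 10: O drops in col 0, lands at row 3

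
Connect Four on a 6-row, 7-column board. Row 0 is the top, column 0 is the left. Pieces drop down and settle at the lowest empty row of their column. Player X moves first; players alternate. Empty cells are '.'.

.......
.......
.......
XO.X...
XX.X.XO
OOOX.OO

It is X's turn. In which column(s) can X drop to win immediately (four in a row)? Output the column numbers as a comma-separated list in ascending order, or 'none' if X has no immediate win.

col 0: drop X → no win
col 1: drop X → no win
col 2: drop X → WIN!
col 3: drop X → WIN!
col 4: drop X → no win
col 5: drop X → no win
col 6: drop X → no win

Answer: 2,3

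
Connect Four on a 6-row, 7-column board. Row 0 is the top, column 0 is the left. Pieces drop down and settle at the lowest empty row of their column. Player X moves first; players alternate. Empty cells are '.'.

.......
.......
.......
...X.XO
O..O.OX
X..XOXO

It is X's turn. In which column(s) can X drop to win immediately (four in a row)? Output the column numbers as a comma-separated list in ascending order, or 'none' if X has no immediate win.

col 0: drop X → no win
col 1: drop X → no win
col 2: drop X → no win
col 3: drop X → no win
col 4: drop X → no win
col 5: drop X → no win
col 6: drop X → no win

Answer: none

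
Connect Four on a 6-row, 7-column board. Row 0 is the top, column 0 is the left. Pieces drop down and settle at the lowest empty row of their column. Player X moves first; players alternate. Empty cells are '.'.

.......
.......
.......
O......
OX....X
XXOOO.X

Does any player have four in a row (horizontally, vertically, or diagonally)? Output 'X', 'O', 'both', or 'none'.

none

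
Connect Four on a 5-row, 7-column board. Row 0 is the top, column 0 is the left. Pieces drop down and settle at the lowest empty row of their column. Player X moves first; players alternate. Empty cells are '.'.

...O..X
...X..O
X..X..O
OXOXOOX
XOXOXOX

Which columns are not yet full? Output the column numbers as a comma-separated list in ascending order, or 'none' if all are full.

col 0: top cell = '.' → open
col 1: top cell = '.' → open
col 2: top cell = '.' → open
col 3: top cell = 'O' → FULL
col 4: top cell = '.' → open
col 5: top cell = '.' → open
col 6: top cell = 'X' → FULL

Answer: 0,1,2,4,5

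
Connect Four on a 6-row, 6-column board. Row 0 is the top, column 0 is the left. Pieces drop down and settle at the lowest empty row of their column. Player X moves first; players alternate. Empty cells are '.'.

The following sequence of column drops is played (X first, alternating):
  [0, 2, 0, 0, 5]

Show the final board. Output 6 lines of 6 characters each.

Move 1: X drops in col 0, lands at row 5
Move 2: O drops in col 2, lands at row 5
Move 3: X drops in col 0, lands at row 4
Move 4: O drops in col 0, lands at row 3
Move 5: X drops in col 5, lands at row 5

Answer: ......
......
......
O.....
X.....
X.O..X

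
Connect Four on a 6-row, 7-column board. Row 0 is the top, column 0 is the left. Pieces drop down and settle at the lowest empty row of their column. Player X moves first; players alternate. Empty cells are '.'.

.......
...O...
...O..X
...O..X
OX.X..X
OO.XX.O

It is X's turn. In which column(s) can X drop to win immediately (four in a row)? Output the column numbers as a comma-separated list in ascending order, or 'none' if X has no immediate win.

Answer: 6

Derivation:
col 0: drop X → no win
col 1: drop X → no win
col 2: drop X → no win
col 3: drop X → no win
col 4: drop X → no win
col 5: drop X → no win
col 6: drop X → WIN!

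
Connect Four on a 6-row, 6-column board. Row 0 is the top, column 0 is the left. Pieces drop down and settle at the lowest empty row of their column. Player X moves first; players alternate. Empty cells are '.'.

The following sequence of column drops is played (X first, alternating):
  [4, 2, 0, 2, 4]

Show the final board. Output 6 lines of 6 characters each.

Answer: ......
......
......
......
..O.X.
X.O.X.

Derivation:
Move 1: X drops in col 4, lands at row 5
Move 2: O drops in col 2, lands at row 5
Move 3: X drops in col 0, lands at row 5
Move 4: O drops in col 2, lands at row 4
Move 5: X drops in col 4, lands at row 4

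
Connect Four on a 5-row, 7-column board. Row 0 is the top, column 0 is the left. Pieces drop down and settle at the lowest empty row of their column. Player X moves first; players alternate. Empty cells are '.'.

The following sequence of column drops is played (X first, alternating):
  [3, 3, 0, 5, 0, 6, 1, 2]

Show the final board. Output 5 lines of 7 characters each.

Answer: .......
.......
.......
X..O...
XXOX.OO

Derivation:
Move 1: X drops in col 3, lands at row 4
Move 2: O drops in col 3, lands at row 3
Move 3: X drops in col 0, lands at row 4
Move 4: O drops in col 5, lands at row 4
Move 5: X drops in col 0, lands at row 3
Move 6: O drops in col 6, lands at row 4
Move 7: X drops in col 1, lands at row 4
Move 8: O drops in col 2, lands at row 4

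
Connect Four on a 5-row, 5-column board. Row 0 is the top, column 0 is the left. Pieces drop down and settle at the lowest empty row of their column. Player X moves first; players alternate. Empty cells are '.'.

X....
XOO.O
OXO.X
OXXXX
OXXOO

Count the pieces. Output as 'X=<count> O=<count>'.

X=10 O=9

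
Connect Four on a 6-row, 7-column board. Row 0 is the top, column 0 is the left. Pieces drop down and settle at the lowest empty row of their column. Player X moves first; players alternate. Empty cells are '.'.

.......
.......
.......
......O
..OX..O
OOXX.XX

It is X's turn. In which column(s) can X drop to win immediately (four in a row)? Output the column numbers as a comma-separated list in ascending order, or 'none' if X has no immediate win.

Answer: 4

Derivation:
col 0: drop X → no win
col 1: drop X → no win
col 2: drop X → no win
col 3: drop X → no win
col 4: drop X → WIN!
col 5: drop X → no win
col 6: drop X → no win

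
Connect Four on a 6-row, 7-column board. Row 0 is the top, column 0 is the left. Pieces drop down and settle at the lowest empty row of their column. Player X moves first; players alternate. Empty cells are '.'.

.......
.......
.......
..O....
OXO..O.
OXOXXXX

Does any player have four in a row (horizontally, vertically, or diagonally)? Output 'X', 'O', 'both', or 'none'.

X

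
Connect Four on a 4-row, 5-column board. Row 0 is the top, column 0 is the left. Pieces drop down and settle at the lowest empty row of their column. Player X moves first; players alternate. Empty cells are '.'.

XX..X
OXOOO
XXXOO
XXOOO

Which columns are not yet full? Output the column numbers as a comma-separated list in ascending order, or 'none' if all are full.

Answer: 2,3

Derivation:
col 0: top cell = 'X' → FULL
col 1: top cell = 'X' → FULL
col 2: top cell = '.' → open
col 3: top cell = '.' → open
col 4: top cell = 'X' → FULL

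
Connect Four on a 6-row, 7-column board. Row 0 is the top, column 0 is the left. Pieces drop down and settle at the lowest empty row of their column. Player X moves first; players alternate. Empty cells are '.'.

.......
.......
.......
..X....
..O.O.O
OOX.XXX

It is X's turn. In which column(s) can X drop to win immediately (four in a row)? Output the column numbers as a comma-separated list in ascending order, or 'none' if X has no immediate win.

Answer: 3

Derivation:
col 0: drop X → no win
col 1: drop X → no win
col 2: drop X → no win
col 3: drop X → WIN!
col 4: drop X → no win
col 5: drop X → no win
col 6: drop X → no win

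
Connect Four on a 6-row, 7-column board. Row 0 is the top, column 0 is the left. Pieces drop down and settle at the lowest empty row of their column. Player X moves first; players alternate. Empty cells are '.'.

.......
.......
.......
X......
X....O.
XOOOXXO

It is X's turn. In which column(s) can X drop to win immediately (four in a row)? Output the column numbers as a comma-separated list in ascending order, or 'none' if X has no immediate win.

Answer: 0

Derivation:
col 0: drop X → WIN!
col 1: drop X → no win
col 2: drop X → no win
col 3: drop X → no win
col 4: drop X → no win
col 5: drop X → no win
col 6: drop X → no win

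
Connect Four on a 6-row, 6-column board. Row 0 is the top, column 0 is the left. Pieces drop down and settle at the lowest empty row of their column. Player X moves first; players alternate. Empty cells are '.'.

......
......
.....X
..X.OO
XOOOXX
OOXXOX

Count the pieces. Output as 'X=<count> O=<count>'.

X=8 O=8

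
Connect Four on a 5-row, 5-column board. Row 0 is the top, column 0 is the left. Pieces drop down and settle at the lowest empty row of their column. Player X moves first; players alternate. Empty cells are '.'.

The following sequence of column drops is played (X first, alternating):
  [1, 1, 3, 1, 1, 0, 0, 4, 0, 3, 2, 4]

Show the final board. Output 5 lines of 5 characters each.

Move 1: X drops in col 1, lands at row 4
Move 2: O drops in col 1, lands at row 3
Move 3: X drops in col 3, lands at row 4
Move 4: O drops in col 1, lands at row 2
Move 5: X drops in col 1, lands at row 1
Move 6: O drops in col 0, lands at row 4
Move 7: X drops in col 0, lands at row 3
Move 8: O drops in col 4, lands at row 4
Move 9: X drops in col 0, lands at row 2
Move 10: O drops in col 3, lands at row 3
Move 11: X drops in col 2, lands at row 4
Move 12: O drops in col 4, lands at row 3

Answer: .....
.X...
XO...
XO.OO
OXXXO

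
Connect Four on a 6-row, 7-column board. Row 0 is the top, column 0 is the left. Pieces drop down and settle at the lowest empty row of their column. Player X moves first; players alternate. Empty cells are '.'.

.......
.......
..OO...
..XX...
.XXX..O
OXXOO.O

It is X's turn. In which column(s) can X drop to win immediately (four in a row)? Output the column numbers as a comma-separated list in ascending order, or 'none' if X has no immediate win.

Answer: 0,4

Derivation:
col 0: drop X → WIN!
col 1: drop X → no win
col 2: drop X → no win
col 3: drop X → no win
col 4: drop X → WIN!
col 5: drop X → no win
col 6: drop X → no win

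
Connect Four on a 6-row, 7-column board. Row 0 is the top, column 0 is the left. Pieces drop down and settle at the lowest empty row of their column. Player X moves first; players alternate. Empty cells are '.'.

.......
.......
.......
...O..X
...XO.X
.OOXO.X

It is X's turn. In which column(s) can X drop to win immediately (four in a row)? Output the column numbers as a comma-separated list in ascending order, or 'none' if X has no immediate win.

Answer: 6

Derivation:
col 0: drop X → no win
col 1: drop X → no win
col 2: drop X → no win
col 3: drop X → no win
col 4: drop X → no win
col 5: drop X → no win
col 6: drop X → WIN!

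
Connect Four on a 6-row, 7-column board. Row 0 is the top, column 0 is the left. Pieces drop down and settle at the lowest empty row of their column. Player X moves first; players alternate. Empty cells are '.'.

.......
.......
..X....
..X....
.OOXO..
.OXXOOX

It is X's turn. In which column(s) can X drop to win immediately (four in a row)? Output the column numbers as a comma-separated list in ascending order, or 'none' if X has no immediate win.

Answer: none

Derivation:
col 0: drop X → no win
col 1: drop X → no win
col 2: drop X → no win
col 3: drop X → no win
col 4: drop X → no win
col 5: drop X → no win
col 6: drop X → no win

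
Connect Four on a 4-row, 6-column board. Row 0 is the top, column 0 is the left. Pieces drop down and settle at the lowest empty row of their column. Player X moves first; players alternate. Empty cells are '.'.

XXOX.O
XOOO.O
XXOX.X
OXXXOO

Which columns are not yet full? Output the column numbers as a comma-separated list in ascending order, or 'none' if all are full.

col 0: top cell = 'X' → FULL
col 1: top cell = 'X' → FULL
col 2: top cell = 'O' → FULL
col 3: top cell = 'X' → FULL
col 4: top cell = '.' → open
col 5: top cell = 'O' → FULL

Answer: 4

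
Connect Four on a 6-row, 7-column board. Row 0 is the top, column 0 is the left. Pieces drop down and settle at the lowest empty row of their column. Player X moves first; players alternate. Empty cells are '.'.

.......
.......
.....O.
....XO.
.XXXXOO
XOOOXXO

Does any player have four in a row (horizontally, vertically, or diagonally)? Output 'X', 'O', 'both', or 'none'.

X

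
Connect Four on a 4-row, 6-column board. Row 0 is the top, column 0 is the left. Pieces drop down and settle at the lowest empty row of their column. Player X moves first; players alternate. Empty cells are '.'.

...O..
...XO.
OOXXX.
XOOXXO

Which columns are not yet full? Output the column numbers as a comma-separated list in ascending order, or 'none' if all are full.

col 0: top cell = '.' → open
col 1: top cell = '.' → open
col 2: top cell = '.' → open
col 3: top cell = 'O' → FULL
col 4: top cell = '.' → open
col 5: top cell = '.' → open

Answer: 0,1,2,4,5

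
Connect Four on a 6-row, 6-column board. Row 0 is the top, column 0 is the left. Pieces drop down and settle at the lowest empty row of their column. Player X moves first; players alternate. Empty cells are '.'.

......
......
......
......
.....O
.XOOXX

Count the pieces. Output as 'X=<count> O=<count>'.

X=3 O=3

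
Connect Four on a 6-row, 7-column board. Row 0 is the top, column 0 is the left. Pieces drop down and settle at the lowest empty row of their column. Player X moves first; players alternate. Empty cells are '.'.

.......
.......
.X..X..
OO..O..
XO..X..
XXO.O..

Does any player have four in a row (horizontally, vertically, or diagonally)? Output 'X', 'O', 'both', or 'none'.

none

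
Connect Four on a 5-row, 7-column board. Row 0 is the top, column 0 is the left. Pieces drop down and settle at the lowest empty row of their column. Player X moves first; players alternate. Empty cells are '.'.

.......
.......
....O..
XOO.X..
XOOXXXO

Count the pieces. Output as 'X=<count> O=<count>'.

X=6 O=6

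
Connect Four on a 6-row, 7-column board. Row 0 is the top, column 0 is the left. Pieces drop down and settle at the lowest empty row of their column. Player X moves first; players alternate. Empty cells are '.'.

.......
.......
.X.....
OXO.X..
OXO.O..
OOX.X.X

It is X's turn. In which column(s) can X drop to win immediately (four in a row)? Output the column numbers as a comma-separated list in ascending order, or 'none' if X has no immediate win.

Answer: 1

Derivation:
col 0: drop X → no win
col 1: drop X → WIN!
col 2: drop X → no win
col 3: drop X → no win
col 4: drop X → no win
col 5: drop X → no win
col 6: drop X → no win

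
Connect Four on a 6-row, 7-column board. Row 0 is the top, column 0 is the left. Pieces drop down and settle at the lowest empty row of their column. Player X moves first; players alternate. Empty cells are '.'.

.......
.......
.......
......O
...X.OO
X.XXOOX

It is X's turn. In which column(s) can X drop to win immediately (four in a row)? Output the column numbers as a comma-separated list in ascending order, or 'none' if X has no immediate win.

Answer: 1

Derivation:
col 0: drop X → no win
col 1: drop X → WIN!
col 2: drop X → no win
col 3: drop X → no win
col 4: drop X → no win
col 5: drop X → no win
col 6: drop X → no win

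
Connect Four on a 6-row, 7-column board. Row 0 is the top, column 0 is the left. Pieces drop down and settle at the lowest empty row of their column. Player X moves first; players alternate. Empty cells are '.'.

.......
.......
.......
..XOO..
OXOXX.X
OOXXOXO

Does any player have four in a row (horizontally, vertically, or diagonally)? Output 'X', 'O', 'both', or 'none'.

none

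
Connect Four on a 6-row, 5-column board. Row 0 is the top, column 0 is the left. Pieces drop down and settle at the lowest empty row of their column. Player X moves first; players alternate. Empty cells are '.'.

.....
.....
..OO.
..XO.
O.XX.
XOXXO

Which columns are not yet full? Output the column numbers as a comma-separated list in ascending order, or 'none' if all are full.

col 0: top cell = '.' → open
col 1: top cell = '.' → open
col 2: top cell = '.' → open
col 3: top cell = '.' → open
col 4: top cell = '.' → open

Answer: 0,1,2,3,4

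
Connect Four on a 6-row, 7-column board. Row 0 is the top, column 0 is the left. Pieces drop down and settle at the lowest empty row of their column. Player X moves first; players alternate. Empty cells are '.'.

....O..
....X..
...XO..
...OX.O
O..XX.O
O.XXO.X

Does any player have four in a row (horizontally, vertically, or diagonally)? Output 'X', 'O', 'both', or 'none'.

none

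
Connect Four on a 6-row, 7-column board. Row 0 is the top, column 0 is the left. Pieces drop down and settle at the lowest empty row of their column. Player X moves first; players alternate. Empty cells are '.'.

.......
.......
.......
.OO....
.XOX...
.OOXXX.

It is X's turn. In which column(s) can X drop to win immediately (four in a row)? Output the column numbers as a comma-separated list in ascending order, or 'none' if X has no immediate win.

Answer: 6

Derivation:
col 0: drop X → no win
col 1: drop X → no win
col 2: drop X → no win
col 3: drop X → no win
col 4: drop X → no win
col 5: drop X → no win
col 6: drop X → WIN!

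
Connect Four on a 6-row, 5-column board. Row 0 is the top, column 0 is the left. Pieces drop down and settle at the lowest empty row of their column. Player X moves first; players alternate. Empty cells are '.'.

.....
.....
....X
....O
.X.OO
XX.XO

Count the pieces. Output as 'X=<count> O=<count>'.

X=5 O=4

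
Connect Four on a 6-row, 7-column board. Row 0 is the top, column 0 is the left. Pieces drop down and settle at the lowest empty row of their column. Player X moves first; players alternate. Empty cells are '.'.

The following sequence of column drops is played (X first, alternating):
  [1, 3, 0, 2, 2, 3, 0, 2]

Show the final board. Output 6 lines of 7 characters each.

Answer: .......
.......
.......
..O....
X.XO...
XXOO...

Derivation:
Move 1: X drops in col 1, lands at row 5
Move 2: O drops in col 3, lands at row 5
Move 3: X drops in col 0, lands at row 5
Move 4: O drops in col 2, lands at row 5
Move 5: X drops in col 2, lands at row 4
Move 6: O drops in col 3, lands at row 4
Move 7: X drops in col 0, lands at row 4
Move 8: O drops in col 2, lands at row 3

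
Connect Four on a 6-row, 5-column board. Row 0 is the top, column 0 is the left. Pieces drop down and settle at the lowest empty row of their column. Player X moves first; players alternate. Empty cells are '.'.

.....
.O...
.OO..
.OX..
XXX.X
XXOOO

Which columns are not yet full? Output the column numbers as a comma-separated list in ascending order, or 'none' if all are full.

Answer: 0,1,2,3,4

Derivation:
col 0: top cell = '.' → open
col 1: top cell = '.' → open
col 2: top cell = '.' → open
col 3: top cell = '.' → open
col 4: top cell = '.' → open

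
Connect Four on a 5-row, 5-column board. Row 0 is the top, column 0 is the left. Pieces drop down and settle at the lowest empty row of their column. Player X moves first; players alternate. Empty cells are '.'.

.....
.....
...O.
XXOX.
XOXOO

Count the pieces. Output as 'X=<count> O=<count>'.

X=5 O=5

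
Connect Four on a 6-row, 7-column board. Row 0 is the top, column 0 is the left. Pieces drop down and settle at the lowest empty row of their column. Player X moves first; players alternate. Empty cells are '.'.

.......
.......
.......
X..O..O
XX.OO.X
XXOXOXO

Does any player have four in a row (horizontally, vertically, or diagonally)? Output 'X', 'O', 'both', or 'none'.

none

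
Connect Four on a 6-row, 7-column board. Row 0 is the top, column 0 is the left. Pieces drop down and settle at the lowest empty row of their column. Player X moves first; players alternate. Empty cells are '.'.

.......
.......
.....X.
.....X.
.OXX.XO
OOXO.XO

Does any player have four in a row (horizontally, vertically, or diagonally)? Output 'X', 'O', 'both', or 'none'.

X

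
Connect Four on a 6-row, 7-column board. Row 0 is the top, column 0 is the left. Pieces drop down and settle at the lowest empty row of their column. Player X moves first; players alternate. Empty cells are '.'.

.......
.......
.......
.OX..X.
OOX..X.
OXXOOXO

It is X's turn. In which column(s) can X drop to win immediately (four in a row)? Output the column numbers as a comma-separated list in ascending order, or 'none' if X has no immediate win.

Answer: 2,5

Derivation:
col 0: drop X → no win
col 1: drop X → no win
col 2: drop X → WIN!
col 3: drop X → no win
col 4: drop X → no win
col 5: drop X → WIN!
col 6: drop X → no win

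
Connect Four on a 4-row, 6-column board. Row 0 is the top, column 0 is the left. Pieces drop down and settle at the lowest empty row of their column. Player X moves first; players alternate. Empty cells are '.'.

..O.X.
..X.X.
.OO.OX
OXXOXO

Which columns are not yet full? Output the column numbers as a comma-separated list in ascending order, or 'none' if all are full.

Answer: 0,1,3,5

Derivation:
col 0: top cell = '.' → open
col 1: top cell = '.' → open
col 2: top cell = 'O' → FULL
col 3: top cell = '.' → open
col 4: top cell = 'X' → FULL
col 5: top cell = '.' → open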